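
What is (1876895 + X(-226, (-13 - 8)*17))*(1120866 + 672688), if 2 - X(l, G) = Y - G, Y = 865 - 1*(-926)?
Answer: 3362463567946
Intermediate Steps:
Y = 1791 (Y = 865 + 926 = 1791)
X(l, G) = -1789 + G (X(l, G) = 2 - (1791 - G) = 2 + (-1791 + G) = -1789 + G)
(1876895 + X(-226, (-13 - 8)*17))*(1120866 + 672688) = (1876895 + (-1789 + (-13 - 8)*17))*(1120866 + 672688) = (1876895 + (-1789 - 21*17))*1793554 = (1876895 + (-1789 - 357))*1793554 = (1876895 - 2146)*1793554 = 1874749*1793554 = 3362463567946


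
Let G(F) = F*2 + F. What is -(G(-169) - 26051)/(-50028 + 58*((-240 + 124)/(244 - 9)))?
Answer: -3120565/5881654 ≈ -0.53056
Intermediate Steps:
G(F) = 3*F (G(F) = 2*F + F = 3*F)
-(G(-169) - 26051)/(-50028 + 58*((-240 + 124)/(244 - 9))) = -(3*(-169) - 26051)/(-50028 + 58*((-240 + 124)/(244 - 9))) = -(-507 - 26051)/(-50028 + 58*(-116/235)) = -(-26558)/(-50028 + 58*(-116*1/235)) = -(-26558)/(-50028 + 58*(-116/235)) = -(-26558)/(-50028 - 6728/235) = -(-26558)/(-11763308/235) = -(-26558)*(-235)/11763308 = -1*3120565/5881654 = -3120565/5881654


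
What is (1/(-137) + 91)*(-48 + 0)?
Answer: -598368/137 ≈ -4367.6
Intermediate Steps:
(1/(-137) + 91)*(-48 + 0) = (-1/137 + 91)*(-48) = (12466/137)*(-48) = -598368/137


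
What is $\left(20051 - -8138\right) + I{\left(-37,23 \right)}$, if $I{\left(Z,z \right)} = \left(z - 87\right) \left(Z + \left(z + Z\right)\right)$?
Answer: $31453$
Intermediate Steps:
$I{\left(Z,z \right)} = \left(-87 + z\right) \left(z + 2 Z\right)$ ($I{\left(Z,z \right)} = \left(-87 + z\right) \left(Z + \left(Z + z\right)\right) = \left(-87 + z\right) \left(z + 2 Z\right)$)
$\left(20051 - -8138\right) + I{\left(-37,23 \right)} = \left(20051 - -8138\right) + \left(23^{2} - -6438 - 2001 + 2 \left(-37\right) 23\right) = \left(20051 + 8138\right) + \left(529 + 6438 - 2001 - 1702\right) = 28189 + 3264 = 31453$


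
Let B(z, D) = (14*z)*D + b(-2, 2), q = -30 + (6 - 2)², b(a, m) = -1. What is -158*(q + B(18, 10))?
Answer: -395790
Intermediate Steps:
q = -14 (q = -30 + 4² = -30 + 16 = -14)
B(z, D) = -1 + 14*D*z (B(z, D) = (14*z)*D - 1 = 14*D*z - 1 = -1 + 14*D*z)
-158*(q + B(18, 10)) = -158*(-14 + (-1 + 14*10*18)) = -158*(-14 + (-1 + 2520)) = -158*(-14 + 2519) = -158*2505 = -395790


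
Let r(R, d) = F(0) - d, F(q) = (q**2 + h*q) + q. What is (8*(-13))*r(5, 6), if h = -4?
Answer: 624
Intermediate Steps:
F(q) = q**2 - 3*q (F(q) = (q**2 - 4*q) + q = q**2 - 3*q)
r(R, d) = -d (r(R, d) = 0*(-3 + 0) - d = 0*(-3) - d = 0 - d = -d)
(8*(-13))*r(5, 6) = (8*(-13))*(-1*6) = -104*(-6) = 624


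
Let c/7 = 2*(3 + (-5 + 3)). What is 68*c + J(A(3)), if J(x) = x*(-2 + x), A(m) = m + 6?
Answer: 1015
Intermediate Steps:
A(m) = 6 + m
c = 14 (c = 7*(2*(3 + (-5 + 3))) = 7*(2*(3 - 2)) = 7*(2*1) = 7*2 = 14)
68*c + J(A(3)) = 68*14 + (6 + 3)*(-2 + (6 + 3)) = 952 + 9*(-2 + 9) = 952 + 9*7 = 952 + 63 = 1015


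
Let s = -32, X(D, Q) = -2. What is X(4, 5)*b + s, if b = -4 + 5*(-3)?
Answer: 6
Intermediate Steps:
b = -19 (b = -4 - 15 = -19)
X(4, 5)*b + s = -2*(-19) - 32 = 38 - 32 = 6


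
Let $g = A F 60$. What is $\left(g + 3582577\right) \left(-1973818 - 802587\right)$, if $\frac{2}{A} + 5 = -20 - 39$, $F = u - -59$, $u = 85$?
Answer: $-9945935066335$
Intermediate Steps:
$F = 144$ ($F = 85 - -59 = 85 + 59 = 144$)
$A = - \frac{1}{32}$ ($A = \frac{2}{-5 - 59} = \frac{2}{-64} = 2 \left(- \frac{1}{64}\right) = - \frac{1}{32} \approx -0.03125$)
$g = -270$ ($g = \left(- \frac{1}{32}\right) 144 \cdot 60 = \left(- \frac{9}{2}\right) 60 = -270$)
$\left(g + 3582577\right) \left(-1973818 - 802587\right) = \left(-270 + 3582577\right) \left(-1973818 - 802587\right) = 3582307 \left(-2776405\right) = -9945935066335$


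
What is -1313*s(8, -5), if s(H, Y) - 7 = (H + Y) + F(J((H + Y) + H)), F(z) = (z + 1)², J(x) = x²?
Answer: -19555822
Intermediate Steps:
F(z) = (1 + z)²
s(H, Y) = 7 + H + Y + (1 + (Y + 2*H)²)² (s(H, Y) = 7 + ((H + Y) + (1 + ((H + Y) + H)²)²) = 7 + ((H + Y) + (1 + (Y + 2*H)²)²) = 7 + (H + Y + (1 + (Y + 2*H)²)²) = 7 + H + Y + (1 + (Y + 2*H)²)²)
-1313*s(8, -5) = -1313*(7 + 8 - 5 + (1 + (-5 + 2*8)²)²) = -1313*(7 + 8 - 5 + (1 + (-5 + 16)²)²) = -1313*(7 + 8 - 5 + (1 + 11²)²) = -1313*(7 + 8 - 5 + (1 + 121)²) = -1313*(7 + 8 - 5 + 122²) = -1313*(7 + 8 - 5 + 14884) = -1313*14894 = -19555822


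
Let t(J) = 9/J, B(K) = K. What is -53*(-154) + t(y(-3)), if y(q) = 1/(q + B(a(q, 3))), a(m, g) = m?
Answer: 8108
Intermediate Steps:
y(q) = 1/(2*q) (y(q) = 1/(q + q) = 1/(2*q))
-53*(-154) + t(y(-3)) = -53*(-154) + 9/(((½)/(-3))) = 8162 + 9/(((½)*(-⅓))) = 8162 + 9/(-⅙) = 8162 + 9*(-6) = 8162 - 54 = 8108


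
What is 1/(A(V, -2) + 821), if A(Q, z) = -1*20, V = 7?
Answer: 1/801 ≈ 0.0012484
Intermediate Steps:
A(Q, z) = -20
1/(A(V, -2) + 821) = 1/(-20 + 821) = 1/801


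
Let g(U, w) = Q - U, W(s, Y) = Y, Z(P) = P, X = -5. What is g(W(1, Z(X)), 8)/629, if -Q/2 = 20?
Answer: -35/629 ≈ -0.055644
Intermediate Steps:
Q = -40 (Q = -2*20 = -40)
g(U, w) = -40 - U
g(W(1, Z(X)), 8)/629 = (-40 - 1*(-5))/629 = (-40 + 5)*(1/629) = -35*1/629 = -35/629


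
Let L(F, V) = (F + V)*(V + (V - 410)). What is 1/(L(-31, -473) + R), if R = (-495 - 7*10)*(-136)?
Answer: 1/760264 ≈ 1.3153e-6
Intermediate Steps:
L(F, V) = (-410 + 2*V)*(F + V) (L(F, V) = (F + V)*(V + (-410 + V)) = (F + V)*(-410 + 2*V) = (-410 + 2*V)*(F + V))
R = 76840 (R = (-495 - 70)*(-136) = -565*(-136) = 76840)
1/(L(-31, -473) + R) = 1/((-410*(-31) - 410*(-473) + 2*(-473)**2 + 2*(-31)*(-473)) + 76840) = 1/((12710 + 193930 + 2*223729 + 29326) + 76840) = 1/((12710 + 193930 + 447458 + 29326) + 76840) = 1/(683424 + 76840) = 1/760264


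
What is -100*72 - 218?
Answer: -7418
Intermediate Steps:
-100*72 - 218 = -7200 - 218 = -7418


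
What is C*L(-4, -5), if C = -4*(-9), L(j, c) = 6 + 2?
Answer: 288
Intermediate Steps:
L(j, c) = 8
C = 36
C*L(-4, -5) = 36*8 = 288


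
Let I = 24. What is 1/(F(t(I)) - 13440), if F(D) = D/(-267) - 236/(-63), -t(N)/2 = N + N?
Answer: -5607/75335060 ≈ -7.4427e-5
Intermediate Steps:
t(N) = -4*N (t(N) = -2*(N + N) = -4*N)
F(D) = 236/63 - D/267 (F(D) = D*(-1/267) - 236*(-1/63) = -D/267 + 236/63 = 236/63 - D/267)
1/(F(t(I)) - 13440) = 1/((236/63 - (-4)*24/267) - 13440) = 1/((236/63 - 1/267*(-96)) - 13440) = 1/((236/63 + 32/89) - 13440) = 1/(23020/5607 - 13440) = 1/(-75335060/5607) = -5607/75335060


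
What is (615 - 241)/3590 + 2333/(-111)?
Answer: -4166978/199245 ≈ -20.914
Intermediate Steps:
(615 - 241)/3590 + 2333/(-111) = 374*(1/3590) + 2333*(-1/111) = 187/1795 - 2333/111 = -4166978/199245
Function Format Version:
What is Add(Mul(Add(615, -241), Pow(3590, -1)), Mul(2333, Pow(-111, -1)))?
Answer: Rational(-4166978, 199245) ≈ -20.914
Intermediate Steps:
Add(Mul(Add(615, -241), Pow(3590, -1)), Mul(2333, Pow(-111, -1))) = Add(Mul(374, Rational(1, 3590)), Mul(2333, Rational(-1, 111))) = Add(Rational(187, 1795), Rational(-2333, 111)) = Rational(-4166978, 199245)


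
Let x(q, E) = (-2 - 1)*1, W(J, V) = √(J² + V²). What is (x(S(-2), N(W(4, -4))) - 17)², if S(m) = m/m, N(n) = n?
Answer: 400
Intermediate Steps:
S(m) = 1
x(q, E) = -3 (x(q, E) = -3*1 = -3)
(x(S(-2), N(W(4, -4))) - 17)² = (-3 - 17)² = (-20)² = 400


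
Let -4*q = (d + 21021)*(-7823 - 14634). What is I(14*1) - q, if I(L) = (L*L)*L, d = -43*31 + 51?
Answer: -443267747/4 ≈ -1.1082e+8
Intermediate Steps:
d = -1282 (d = -1333 + 51 = -1282)
I(L) = L**3 (I(L) = L**2*L = L**3)
q = 443278723/4 (q = -(-1282 + 21021)*(-7823 - 14634)/4 = -19739*(-22457)/4 = -1/4*(-443278723) = 443278723/4 ≈ 1.1082e+8)
I(14*1) - q = (14*1)**3 - 1*443278723/4 = 14**3 - 443278723/4 = 2744 - 443278723/4 = -443267747/4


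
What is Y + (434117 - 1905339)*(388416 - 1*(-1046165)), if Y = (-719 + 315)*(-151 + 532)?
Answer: -2110587281906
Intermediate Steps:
Y = -153924 (Y = -404*381 = -153924)
Y + (434117 - 1905339)*(388416 - 1*(-1046165)) = -153924 + (434117 - 1905339)*(388416 - 1*(-1046165)) = -153924 - 1471222*(388416 + 1046165) = -153924 - 1471222*1434581 = -153924 - 2110587127982 = -2110587281906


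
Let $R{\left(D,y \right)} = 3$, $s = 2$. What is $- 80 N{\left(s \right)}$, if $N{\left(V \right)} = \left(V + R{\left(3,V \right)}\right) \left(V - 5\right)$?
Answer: $1200$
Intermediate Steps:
$N{\left(V \right)} = \left(-5 + V\right) \left(3 + V\right)$ ($N{\left(V \right)} = \left(V + 3\right) \left(V - 5\right) = \left(3 + V\right) \left(-5 + V\right) = \left(-5 + V\right) \left(3 + V\right)$)
$- 80 N{\left(s \right)} = - 80 \left(-15 + 2^{2} - 4\right) = - 80 \left(-15 + 4 - 4\right) = \left(-80\right) \left(-15\right) = 1200$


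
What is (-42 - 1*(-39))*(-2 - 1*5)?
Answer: 21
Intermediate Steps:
(-42 - 1*(-39))*(-2 - 1*5) = (-42 + 39)*(-2 - 5) = -3*(-7) = 21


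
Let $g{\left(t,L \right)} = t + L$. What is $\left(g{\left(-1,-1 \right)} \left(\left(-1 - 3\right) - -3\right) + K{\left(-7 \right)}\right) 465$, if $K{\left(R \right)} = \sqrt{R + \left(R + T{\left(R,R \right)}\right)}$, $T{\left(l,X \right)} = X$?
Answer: $930 + 465 i \sqrt{21} \approx 930.0 + 2130.9 i$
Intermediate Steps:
$g{\left(t,L \right)} = L + t$
$K{\left(R \right)} = \sqrt{3} \sqrt{R}$ ($K{\left(R \right)} = \sqrt{R + \left(R + R\right)} = \sqrt{R + 2 R} = \sqrt{3 R} = \sqrt{3} \sqrt{R}$)
$\left(g{\left(-1,-1 \right)} \left(\left(-1 - 3\right) - -3\right) + K{\left(-7 \right)}\right) 465 = \left(\left(-1 - 1\right) \left(\left(-1 - 3\right) - -3\right) + \sqrt{3} \sqrt{-7}\right) 465 = \left(- 2 \left(\left(-1 - 3\right) + 3\right) + \sqrt{3} i \sqrt{7}\right) 465 = \left(- 2 \left(-4 + 3\right) + i \sqrt{21}\right) 465 = \left(\left(-2\right) \left(-1\right) + i \sqrt{21}\right) 465 = \left(2 + i \sqrt{21}\right) 465 = 930 + 465 i \sqrt{21}$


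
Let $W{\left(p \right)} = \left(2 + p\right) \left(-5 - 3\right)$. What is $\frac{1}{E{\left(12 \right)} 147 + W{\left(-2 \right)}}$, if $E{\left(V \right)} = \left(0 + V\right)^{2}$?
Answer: $\frac{1}{21168} \approx 4.7241 \cdot 10^{-5}$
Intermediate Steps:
$W{\left(p \right)} = -16 - 8 p$ ($W{\left(p \right)} = \left(2 + p\right) \left(-8\right) = -16 - 8 p$)
$E{\left(V \right)} = V^{2}$
$\frac{1}{E{\left(12 \right)} 147 + W{\left(-2 \right)}} = \frac{1}{12^{2} \cdot 147 - 0} = \frac{1}{144 \cdot 147 + \left(-16 + 16\right)} = \frac{1}{21168 + 0} = \frac{1}{21168}$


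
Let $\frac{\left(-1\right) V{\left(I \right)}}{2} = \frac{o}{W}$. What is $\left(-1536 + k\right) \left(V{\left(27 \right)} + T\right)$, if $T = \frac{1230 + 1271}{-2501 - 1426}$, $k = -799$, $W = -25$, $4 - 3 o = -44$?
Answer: $- \frac{29485913}{19635} \approx -1501.7$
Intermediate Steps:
$o = 16$ ($o = \frac{4}{3} - - \frac{44}{3} = \frac{4}{3} + \frac{44}{3} = 16$)
$T = - \frac{2501}{3927}$ ($T = \frac{2501}{-3927} = 2501 \left(- \frac{1}{3927}\right) = - \frac{2501}{3927} \approx -0.63687$)
$V{\left(I \right)} = \frac{32}{25}$ ($V{\left(I \right)} = - 2 \frac{16}{-25} = - 2 \cdot 16 \left(- \frac{1}{25}\right) = \left(-2\right) \left(- \frac{16}{25}\right) = \frac{32}{25}$)
$\left(-1536 + k\right) \left(V{\left(27 \right)} + T\right) = \left(-1536 - 799\right) \left(\frac{32}{25} - \frac{2501}{3927}\right) = \left(-2335\right) \frac{63139}{98175} = - \frac{29485913}{19635}$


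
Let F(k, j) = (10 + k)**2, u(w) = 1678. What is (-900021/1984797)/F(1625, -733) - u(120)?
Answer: -2967715812108457/1768602986775 ≈ -1678.0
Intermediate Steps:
(-900021/1984797)/F(1625, -733) - u(120) = (-900021/1984797)/((10 + 1625)**2) - 1*1678 = (-900021*1/1984797)/(1635**2) - 1678 = -300007/661599/2673225 - 1678 = -300007/661599*1/2673225 - 1678 = -300007/1768602986775 - 1678 = -2967715812108457/1768602986775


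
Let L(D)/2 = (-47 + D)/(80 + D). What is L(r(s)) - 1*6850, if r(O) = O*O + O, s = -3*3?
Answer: -520575/76 ≈ -6849.7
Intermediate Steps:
s = -9
r(O) = O + O² (r(O) = O² + O = O + O²)
L(D) = 2*(-47 + D)/(80 + D) (L(D) = 2*((-47 + D)/(80 + D)) = 2*(-47 + D)/(80 + D))
L(r(s)) - 1*6850 = 2*(-47 - 9*(1 - 9))/(80 - 9*(1 - 9)) - 1*6850 = 2*(-47 - 9*(-8))/(80 - 9*(-8)) - 6850 = 2*(-47 + 72)/(80 + 72) - 6850 = 2*25/152 - 6850 = 2*(1/152)*25 - 6850 = 25/76 - 6850 = -520575/76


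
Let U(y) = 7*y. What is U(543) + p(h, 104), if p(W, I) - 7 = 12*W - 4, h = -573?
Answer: -3072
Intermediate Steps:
p(W, I) = 3 + 12*W (p(W, I) = 7 + (12*W - 4) = 7 + (-4 + 12*W) = 3 + 12*W)
U(543) + p(h, 104) = 7*543 + (3 + 12*(-573)) = 3801 + (3 - 6876) = 3801 - 6873 = -3072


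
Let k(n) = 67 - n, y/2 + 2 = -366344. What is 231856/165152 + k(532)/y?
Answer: 5311119751/3781423412 ≈ 1.4045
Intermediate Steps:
y = -732692 (y = -4 + 2*(-366344) = -4 - 732688 = -732692)
231856/165152 + k(532)/y = 231856/165152 + (67 - 1*532)/(-732692) = 231856*(1/165152) + (67 - 532)*(-1/732692) = 14491/10322 - 465*(-1/732692) = 14491/10322 + 465/732692 = 5311119751/3781423412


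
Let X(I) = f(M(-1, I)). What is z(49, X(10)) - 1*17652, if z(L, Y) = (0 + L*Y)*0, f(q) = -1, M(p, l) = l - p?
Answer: -17652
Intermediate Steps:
X(I) = -1
z(L, Y) = 0 (z(L, Y) = (L*Y)*0 = 0)
z(49, X(10)) - 1*17652 = 0 - 1*17652 = 0 - 17652 = -17652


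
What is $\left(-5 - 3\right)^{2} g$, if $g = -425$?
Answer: $-27200$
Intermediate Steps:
$\left(-5 - 3\right)^{2} g = \left(-5 - 3\right)^{2} \left(-425\right) = \left(-8\right)^{2} \left(-425\right) = 64 \left(-425\right) = -27200$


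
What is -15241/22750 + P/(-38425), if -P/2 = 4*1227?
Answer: -14492857/34966750 ≈ -0.41448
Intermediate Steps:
P = -9816 (P = -8*1227 = -2*4908 = -9816)
-15241/22750 + P/(-38425) = -15241/22750 - 9816/(-38425) = -15241*1/22750 - 9816*(-1/38425) = -15241/22750 + 9816/38425 = -14492857/34966750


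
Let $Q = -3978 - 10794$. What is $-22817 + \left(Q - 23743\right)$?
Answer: $-61332$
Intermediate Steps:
$Q = -14772$
$-22817 + \left(Q - 23743\right) = -22817 - 38515 = -61332$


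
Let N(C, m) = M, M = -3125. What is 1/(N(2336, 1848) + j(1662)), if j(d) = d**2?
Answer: 1/2759119 ≈ 3.6243e-7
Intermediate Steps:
N(C, m) = -3125
1/(N(2336, 1848) + j(1662)) = 1/(-3125 + 1662**2) = 1/(-3125 + 2762244) = 1/2759119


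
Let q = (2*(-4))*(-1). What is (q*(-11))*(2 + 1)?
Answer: -264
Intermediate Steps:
q = 8 (q = -8*(-1) = 8)
(q*(-11))*(2 + 1) = (8*(-11))*(2 + 1) = -88*3 = -264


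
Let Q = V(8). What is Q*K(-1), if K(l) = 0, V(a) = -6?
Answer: 0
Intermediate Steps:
Q = -6
Q*K(-1) = -6*0 = 0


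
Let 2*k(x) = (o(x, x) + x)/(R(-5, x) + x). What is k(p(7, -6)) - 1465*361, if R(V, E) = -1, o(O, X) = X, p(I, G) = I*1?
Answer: -3173183/6 ≈ -5.2886e+5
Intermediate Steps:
p(I, G) = I
k(x) = x/(-1 + x) (k(x) = ((x + x)/(-1 + x))/2 = ((2*x)/(-1 + x))/2 = (2*x/(-1 + x))/2 = x/(-1 + x))
k(p(7, -6)) - 1465*361 = 7/(-1 + 7) - 1465*361 = 7/6 - 528865 = -3173183/6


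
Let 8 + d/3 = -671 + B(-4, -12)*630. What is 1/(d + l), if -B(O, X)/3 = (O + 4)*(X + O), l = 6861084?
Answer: 1/6859047 ≈ 1.4579e-7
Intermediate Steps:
B(O, X) = -3*(4 + O)*(O + X) (B(O, X) = -3*(O + 4)*(X + O) = -3*(4 + O)*(O + X))
d = -2037 (d = -24 + 3*(-671 + (-12*(-4) - 12*(-12) - 3*(-4)**2 - 3*(-4)*(-12))*630) = -24 + 3*(-671 + (48 + 144 - 3*16 - 144)*630) = -24 + 3*(-671 + (48 + 144 - 48 - 144)*630) = -24 + 3*(-671 + 0*630) = -24 + 3*(-671 + 0) = -24 + 3*(-671) = -24 - 2013 = -2037)
1/(d + l) = 1/(-2037 + 6861084) = 1/6859047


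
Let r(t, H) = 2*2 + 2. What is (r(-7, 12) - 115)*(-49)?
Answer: 5341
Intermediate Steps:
r(t, H) = 6 (r(t, H) = 4 + 2 = 6)
(r(-7, 12) - 115)*(-49) = (6 - 115)*(-49) = -109*(-49) = 5341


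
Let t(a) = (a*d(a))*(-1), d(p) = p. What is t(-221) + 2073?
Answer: -46768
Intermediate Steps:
t(a) = -a² (t(a) = (a*a)*(-1) = a²*(-1) = -a²)
t(-221) + 2073 = -1*(-221)² + 2073 = -1*48841 + 2073 = -48841 + 2073 = -46768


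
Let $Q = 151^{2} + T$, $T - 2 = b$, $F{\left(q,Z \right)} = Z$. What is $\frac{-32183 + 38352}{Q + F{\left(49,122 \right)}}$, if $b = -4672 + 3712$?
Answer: $\frac{6169}{21965} \approx 0.28086$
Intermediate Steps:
$b = -960$
$T = -958$ ($T = 2 - 960 = -958$)
$Q = 21843$ ($Q = 151^{2} - 958 = 22801 - 958 = 21843$)
$\frac{-32183 + 38352}{Q + F{\left(49,122 \right)}} = \frac{-32183 + 38352}{21843 + 122} = \frac{6169}{21965}$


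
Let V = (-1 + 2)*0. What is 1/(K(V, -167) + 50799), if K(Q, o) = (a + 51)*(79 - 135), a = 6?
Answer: 1/47607 ≈ 2.1005e-5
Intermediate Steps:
V = 0 (V = 1*0 = 0)
K(Q, o) = -3192 (K(Q, o) = (6 + 51)*(79 - 135) = 57*(-56) = -3192)
1/(K(V, -167) + 50799) = 1/(-3192 + 50799) = 1/47607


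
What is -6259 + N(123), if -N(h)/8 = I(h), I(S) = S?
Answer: -7243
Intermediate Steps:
N(h) = -8*h
-6259 + N(123) = -6259 - 8*123 = -6259 - 984 = -7243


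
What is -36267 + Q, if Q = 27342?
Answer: -8925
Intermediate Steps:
-36267 + Q = -36267 + 27342 = -8925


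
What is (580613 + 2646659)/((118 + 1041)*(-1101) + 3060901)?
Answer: 1613636/892421 ≈ 1.8082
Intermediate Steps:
(580613 + 2646659)/((118 + 1041)*(-1101) + 3060901) = 3227272/(1159*(-1101) + 3060901) = 3227272/(-1276059 + 3060901) = 3227272/1784842 = 3227272*(1/1784842) = 1613636/892421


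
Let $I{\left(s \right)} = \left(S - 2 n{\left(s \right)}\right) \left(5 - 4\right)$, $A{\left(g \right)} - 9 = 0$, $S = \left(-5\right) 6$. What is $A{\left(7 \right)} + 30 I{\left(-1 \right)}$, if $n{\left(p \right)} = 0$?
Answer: $-891$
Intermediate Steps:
$S = -30$
$A{\left(g \right)} = 9$ ($A{\left(g \right)} = 9 + 0 = 9$)
$I{\left(s \right)} = -30$ ($I{\left(s \right)} = \left(-30 - 0\right) \left(5 - 4\right) = \left(-30 + 0\right) 1 = \left(-30\right) 1 = -30$)
$A{\left(7 \right)} + 30 I{\left(-1 \right)} = 9 + 30 \left(-30\right) = 9 - 900 = -891$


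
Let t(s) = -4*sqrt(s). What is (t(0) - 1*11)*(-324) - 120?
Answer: 3444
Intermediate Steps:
(t(0) - 1*11)*(-324) - 120 = (-4*sqrt(0) - 1*11)*(-324) - 120 = (-4*0 - 11)*(-324) - 120 = (0 - 11)*(-324) - 120 = -11*(-324) - 120 = 3564 - 120 = 3444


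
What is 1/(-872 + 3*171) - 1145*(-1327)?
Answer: 545469984/359 ≈ 1.5194e+6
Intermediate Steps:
1/(-872 + 3*171) - 1145*(-1327) = 1/(-872 + 513) + 1519415 = 1/(-359) + 1519415 = -1/359 + 1519415 = 545469984/359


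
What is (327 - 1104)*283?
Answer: -219891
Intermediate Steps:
(327 - 1104)*283 = -777*283 = -219891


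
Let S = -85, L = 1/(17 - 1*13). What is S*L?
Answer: -85/4 ≈ -21.250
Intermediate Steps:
L = 1/4 (L = 1/(17 - 13) = 1/4 ≈ 0.25000)
S*L = -85*1/4 = -85/4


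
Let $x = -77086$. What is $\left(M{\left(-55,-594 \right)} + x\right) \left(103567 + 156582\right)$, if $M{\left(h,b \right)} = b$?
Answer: $-20208374320$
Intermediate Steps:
$\left(M{\left(-55,-594 \right)} + x\right) \left(103567 + 156582\right) = \left(-594 - 77086\right) \left(103567 + 156582\right) = \left(-77680\right) 260149 = -20208374320$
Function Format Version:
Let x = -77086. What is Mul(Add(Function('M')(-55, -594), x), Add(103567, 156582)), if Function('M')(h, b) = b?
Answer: -20208374320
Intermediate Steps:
Mul(Add(Function('M')(-55, -594), x), Add(103567, 156582)) = Mul(Add(-594, -77086), Add(103567, 156582)) = Mul(-77680, 260149) = -20208374320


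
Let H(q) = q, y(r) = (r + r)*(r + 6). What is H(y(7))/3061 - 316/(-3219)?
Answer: 1553134/9853359 ≈ 0.15762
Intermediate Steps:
y(r) = 2*r*(6 + r) (y(r) = (2*r)*(6 + r) = 2*r*(6 + r))
H(y(7))/3061 - 316/(-3219) = (2*7*(6 + 7))/3061 - 316/(-3219) = (2*7*13)*(1/3061) - 316*(-1/3219) = 182*(1/3061) + 316/3219 = 182/3061 + 316/3219 = 1553134/9853359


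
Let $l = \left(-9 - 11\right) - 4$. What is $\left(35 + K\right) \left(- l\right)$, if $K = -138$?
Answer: $-2472$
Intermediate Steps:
$l = -24$ ($l = -20 - 4 = -24$)
$\left(35 + K\right) \left(- l\right) = \left(35 - 138\right) \left(\left(-1\right) \left(-24\right)\right) = \left(-103\right) 24 = -2472$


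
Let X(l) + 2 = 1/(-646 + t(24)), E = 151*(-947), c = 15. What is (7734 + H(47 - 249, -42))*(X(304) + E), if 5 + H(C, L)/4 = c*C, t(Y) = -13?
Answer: 415205322852/659 ≈ 6.3005e+8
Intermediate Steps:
E = -142997
X(l) = -1319/659 (X(l) = -2 + 1/(-646 - 13) = -2 + 1/(-659) = -2 - 1/659 = -1319/659)
H(C, L) = -20 + 60*C (H(C, L) = -20 + 4*(15*C) = -20 + 60*C)
(7734 + H(47 - 249, -42))*(X(304) + E) = (7734 + (-20 + 60*(47 - 249)))*(-1319/659 - 142997) = (7734 + (-20 + 60*(-202)))*(-94236342/659) = (7734 + (-20 - 12120))*(-94236342/659) = (7734 - 12140)*(-94236342/659) = -4406*(-94236342/659) = 415205322852/659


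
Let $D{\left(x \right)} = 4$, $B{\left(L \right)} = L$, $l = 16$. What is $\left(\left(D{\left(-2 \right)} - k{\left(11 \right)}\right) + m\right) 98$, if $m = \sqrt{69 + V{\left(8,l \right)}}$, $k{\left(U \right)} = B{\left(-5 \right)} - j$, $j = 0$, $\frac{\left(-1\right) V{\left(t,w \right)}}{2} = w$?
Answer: $882 + 98 \sqrt{37} \approx 1478.1$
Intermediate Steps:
$V{\left(t,w \right)} = - 2 w$
$k{\left(U \right)} = -5$ ($k{\left(U \right)} = -5 - 0 = -5 + 0 = -5$)
$m = \sqrt{37}$ ($m = \sqrt{69 - 32} = \sqrt{37} \approx 6.0828$)
$\left(\left(D{\left(-2 \right)} - k{\left(11 \right)}\right) + m\right) 98 = \left(\left(4 - -5\right) + \sqrt{37}\right) 98 = \left(\left(4 + 5\right) + \sqrt{37}\right) 98 = \left(9 + \sqrt{37}\right) 98 = 882 + 98 \sqrt{37}$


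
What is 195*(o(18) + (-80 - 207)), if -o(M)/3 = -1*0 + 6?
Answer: -59475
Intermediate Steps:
o(M) = -18 (o(M) = -3*(-1*0 + 6) = -3*(0 + 6) = -3*6 = -18)
195*(o(18) + (-80 - 207)) = 195*(-18 + (-80 - 207)) = 195*(-18 - 287) = 195*(-305) = -59475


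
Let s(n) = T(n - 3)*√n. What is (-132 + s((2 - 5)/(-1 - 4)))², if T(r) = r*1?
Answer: 2178432/125 + 3168*√15/25 ≈ 17918.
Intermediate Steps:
T(r) = r
s(n) = √n*(-3 + n) (s(n) = (n - 3)*√n = (-3 + n)*√n = √n*(-3 + n))
(-132 + s((2 - 5)/(-1 - 4)))² = (-132 + √((2 - 5)/(-1 - 4))*(-3 + (2 - 5)/(-1 - 4)))² = (-132 + √(-3/(-5))*(-3 - 3/(-5)))² = (-132 + √(-3*(-⅕))*(-3 - 3*(-⅕)))² = (-132 + √(⅗)*(-3 + ⅗))² = (-132 + (√15/5)*(-12/5))² = (-132 - 12*√15/25)²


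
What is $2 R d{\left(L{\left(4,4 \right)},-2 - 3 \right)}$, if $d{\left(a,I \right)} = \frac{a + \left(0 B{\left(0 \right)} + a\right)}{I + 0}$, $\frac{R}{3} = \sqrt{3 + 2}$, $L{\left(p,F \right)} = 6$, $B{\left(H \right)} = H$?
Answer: $- \frac{72 \sqrt{5}}{5} \approx -32.199$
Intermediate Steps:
$R = 3 \sqrt{5}$ ($R = 3 \sqrt{3 + 2} = 3 \sqrt{5} \approx 6.7082$)
$d{\left(a,I \right)} = \frac{2 a}{I}$ ($d{\left(a,I \right)} = \frac{a + \left(0 \cdot 0 + a\right)}{I + 0} = \frac{a + \left(0 + a\right)}{I} = \frac{a + a}{I} = \frac{2 a}{I}$)
$2 R d{\left(L{\left(4,4 \right)},-2 - 3 \right)} = 2 \cdot 3 \sqrt{5} \cdot 2 \cdot 6 \frac{1}{-2 - 3} = 6 \sqrt{5} \cdot 2 \cdot 6 \frac{1}{-5} = 6 \sqrt{5} \cdot 2 \cdot 6 \left(- \frac{1}{5}\right) = 6 \sqrt{5} \left(- \frac{12}{5}\right) = - \frac{72 \sqrt{5}}{5}$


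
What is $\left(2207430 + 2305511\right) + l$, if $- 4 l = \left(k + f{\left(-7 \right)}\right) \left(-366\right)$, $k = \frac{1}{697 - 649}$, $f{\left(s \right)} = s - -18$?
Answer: $\frac{144446381}{32} \approx 4.514 \cdot 10^{6}$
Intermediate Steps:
$f{\left(s \right)} = 18 + s$ ($f{\left(s \right)} = s + 18 = 18 + s$)
$k = \frac{1}{48} \approx 0.020833$
$l = \frac{32269}{32}$ ($l = - \frac{\left(\frac{1}{48} + \left(18 - 7\right)\right) \left(-366\right)}{4} = - \frac{\left(\frac{1}{48} + 11\right) \left(-366\right)}{4} = - \frac{\frac{529}{48} \left(-366\right)}{4} = \left(- \frac{1}{4}\right) \left(- \frac{32269}{8}\right) = \frac{32269}{32} \approx 1008.4$)
$\left(2207430 + 2305511\right) + l = \left(2207430 + 2305511\right) + \frac{32269}{32} = 4512941 + \frac{32269}{32} = \frac{144446381}{32}$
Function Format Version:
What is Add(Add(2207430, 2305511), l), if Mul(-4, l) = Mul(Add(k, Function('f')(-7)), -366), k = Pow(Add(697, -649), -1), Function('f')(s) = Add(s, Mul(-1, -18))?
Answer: Rational(144446381, 32) ≈ 4.5140e+6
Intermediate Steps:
Function('f')(s) = Add(18, s) (Function('f')(s) = Add(s, 18) = Add(18, s))
k = Rational(1, 48) (k = Pow(48, -1) = Rational(1, 48) ≈ 0.020833)
l = Rational(32269, 32) (l = Mul(Rational(-1, 4), Mul(Add(Rational(1, 48), Add(18, -7)), -366)) = Mul(Rational(-1, 4), Mul(Add(Rational(1, 48), 11), -366)) = Mul(Rational(-1, 4), Mul(Rational(529, 48), -366)) = Mul(Rational(-1, 4), Rational(-32269, 8)) = Rational(32269, 32) ≈ 1008.4)
Add(Add(2207430, 2305511), l) = Add(Add(2207430, 2305511), Rational(32269, 32)) = Add(4512941, Rational(32269, 32)) = Rational(144446381, 32)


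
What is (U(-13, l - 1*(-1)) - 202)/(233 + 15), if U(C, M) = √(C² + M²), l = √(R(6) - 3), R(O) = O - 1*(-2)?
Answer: -101/124 + √(175 + 2*√5)/248 ≈ -0.76050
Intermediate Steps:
R(O) = 2 + O (R(O) = O + 2 = 2 + O)
l = √5 (l = √((2 + 6) - 3) = √(8 - 3) = √5 ≈ 2.2361)
(U(-13, l - 1*(-1)) - 202)/(233 + 15) = (√((-13)² + (√5 - 1*(-1))²) - 202)/(233 + 15) = (√(169 + (√5 + 1)²) - 202)/248 = (√(169 + (1 + √5)²) - 202)*(1/248) = (-202 + √(169 + (1 + √5)²))*(1/248) = -101/124 + √(169 + (1 + √5)²)/248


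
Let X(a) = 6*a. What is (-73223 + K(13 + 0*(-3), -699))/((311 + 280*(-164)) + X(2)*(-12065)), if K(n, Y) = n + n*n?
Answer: 24347/63463 ≈ 0.38364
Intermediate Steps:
K(n, Y) = n + n**2
(-73223 + K(13 + 0*(-3), -699))/((311 + 280*(-164)) + X(2)*(-12065)) = (-73223 + (13 + 0*(-3))*(1 + (13 + 0*(-3))))/((311 + 280*(-164)) + (6*2)*(-12065)) = (-73223 + (13 + 0)*(1 + (13 + 0)))/((311 - 45920) + 12*(-12065)) = (-73223 + 13*(1 + 13))/(-45609 - 144780) = (-73223 + 13*14)/(-190389) = (-73223 + 182)*(-1/190389) = -73041*(-1/190389) = 24347/63463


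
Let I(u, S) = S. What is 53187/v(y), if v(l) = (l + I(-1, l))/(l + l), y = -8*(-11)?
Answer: 53187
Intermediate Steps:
y = 88
v(l) = 1 (v(l) = (l + l)/(l + l) = (2*l)/((2*l)) = (2*l)*(1/(2*l)) = 1)
53187/v(y) = 53187/1 = 53187*1 = 53187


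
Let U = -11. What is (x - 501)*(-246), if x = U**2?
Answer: 93480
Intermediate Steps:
x = 121 (x = (-11)**2 = 121)
(x - 501)*(-246) = (121 - 501)*(-246) = -380*(-246) = 93480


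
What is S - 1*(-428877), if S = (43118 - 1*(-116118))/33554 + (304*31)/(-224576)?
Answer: 100993909342039/235481972 ≈ 4.2888e+5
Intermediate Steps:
S = 1107636595/235481972 (S = (43118 + 116118)*(1/33554) + 9424*(-1/224576) = 159236*(1/33554) - 589/14036 = 79618/16777 - 589/14036 = 1107636595/235481972 ≈ 4.7037)
S - 1*(-428877) = 1107636595/235481972 - 1*(-428877) = 1107636595/235481972 + 428877 = 100993909342039/235481972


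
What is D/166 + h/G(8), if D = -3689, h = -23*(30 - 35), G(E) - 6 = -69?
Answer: -251497/10458 ≈ -24.048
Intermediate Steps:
G(E) = -63 (G(E) = 6 - 69 = -63)
h = 115 (h = -23*(-5) = 115)
D/166 + h/G(8) = -3689/166 + 115/(-63) = -3689*1/166 + 115*(-1/63) = -3689/166 - 115/63 = -251497/10458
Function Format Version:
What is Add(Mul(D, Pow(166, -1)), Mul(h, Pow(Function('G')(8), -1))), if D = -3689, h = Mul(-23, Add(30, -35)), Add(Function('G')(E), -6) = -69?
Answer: Rational(-251497, 10458) ≈ -24.048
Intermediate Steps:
Function('G')(E) = -63 (Function('G')(E) = Add(6, -69) = -63)
h = 115 (h = Mul(-23, -5) = 115)
Add(Mul(D, Pow(166, -1)), Mul(h, Pow(Function('G')(8), -1))) = Add(Mul(-3689, Pow(166, -1)), Mul(115, Pow(-63, -1))) = Add(Mul(-3689, Rational(1, 166)), Mul(115, Rational(-1, 63))) = Add(Rational(-3689, 166), Rational(-115, 63)) = Rational(-251497, 10458)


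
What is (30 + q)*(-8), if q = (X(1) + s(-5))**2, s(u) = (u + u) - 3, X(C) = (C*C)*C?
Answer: -1392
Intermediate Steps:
X(C) = C**3 (X(C) = C**2*C = C**3)
s(u) = -3 + 2*u (s(u) = 2*u - 3 = -3 + 2*u)
q = 144 (q = (1**3 + (-3 + 2*(-5)))**2 = (1 + (-3 - 10))**2 = (1 - 13)**2 = (-12)**2 = 144)
(30 + q)*(-8) = (30 + 144)*(-8) = 174*(-8) = -1392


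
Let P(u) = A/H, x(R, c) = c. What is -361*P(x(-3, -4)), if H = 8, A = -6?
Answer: 1083/4 ≈ 270.75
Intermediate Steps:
P(u) = -¾ (P(u) = -6/8 = -6*⅛ = -¾)
-361*P(x(-3, -4)) = -361*(-¾) = 1083/4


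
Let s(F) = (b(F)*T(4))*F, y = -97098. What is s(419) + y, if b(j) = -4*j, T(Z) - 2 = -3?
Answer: 605146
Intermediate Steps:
T(Z) = -1 (T(Z) = 2 - 3 = -1)
s(F) = 4*F² (s(F) = (-4*F*(-1))*F = (4*F)*F = 4*F²)
s(419) + y = 4*419² - 97098 = 4*175561 - 97098 = 702244 - 97098 = 605146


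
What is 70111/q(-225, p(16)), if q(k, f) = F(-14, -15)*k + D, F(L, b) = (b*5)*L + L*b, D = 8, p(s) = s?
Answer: -70111/283492 ≈ -0.24731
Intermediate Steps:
F(L, b) = 6*L*b (F(L, b) = (5*b)*L + L*b = 5*L*b + L*b = 6*L*b)
q(k, f) = 8 + 1260*k (q(k, f) = (6*(-14)*(-15))*k + 8 = 1260*k + 8 = 8 + 1260*k)
70111/q(-225, p(16)) = 70111/(8 + 1260*(-225)) = 70111/(8 - 283500) = 70111/(-283492) = 70111*(-1/283492) = -70111/283492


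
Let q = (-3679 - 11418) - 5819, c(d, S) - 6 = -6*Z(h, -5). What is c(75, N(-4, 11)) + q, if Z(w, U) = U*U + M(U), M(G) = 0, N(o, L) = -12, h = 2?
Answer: -21060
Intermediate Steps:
Z(w, U) = U² (Z(w, U) = U*U + 0 = U² + 0 = U²)
c(d, S) = -144 (c(d, S) = 6 - 6*(-5)² = 6 - 6*25 = 6 - 150 = -144)
q = -20916 (q = -15097 - 5819 = -20916)
c(75, N(-4, 11)) + q = -144 - 20916 = -21060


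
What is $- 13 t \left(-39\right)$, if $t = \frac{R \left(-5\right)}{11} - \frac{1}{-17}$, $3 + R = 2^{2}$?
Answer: $- \frac{37518}{187} \approx -200.63$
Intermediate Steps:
$R = 1$ ($R = -3 + 2^{2} = -3 + 4 = 1$)
$t = - \frac{74}{187}$ ($t = \frac{1 \left(-5\right)}{11} - \frac{1}{-17} = \left(-5\right) \frac{1}{11} - - \frac{1}{17} = - \frac{5}{11} + \frac{1}{17} = - \frac{74}{187} \approx -0.39572$)
$- 13 t \left(-39\right) = \left(-13\right) \left(- \frac{74}{187}\right) \left(-39\right) = \frac{962}{187} \left(-39\right) = - \frac{37518}{187}$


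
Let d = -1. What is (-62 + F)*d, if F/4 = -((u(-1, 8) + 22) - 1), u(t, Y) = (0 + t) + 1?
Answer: 146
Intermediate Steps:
u(t, Y) = 1 + t (u(t, Y) = t + 1 = 1 + t)
F = -84 (F = 4*(-(((1 - 1) + 22) - 1)) = 4*(-((0 + 22) - 1)) = 4*(-(22 - 1)) = 4*(-1*21) = 4*(-21) = -84)
(-62 + F)*d = (-62 - 84)*(-1) = -146*(-1) = 146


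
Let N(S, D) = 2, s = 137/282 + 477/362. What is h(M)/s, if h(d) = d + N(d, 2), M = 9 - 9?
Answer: 51042/46027 ≈ 1.1090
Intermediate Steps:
s = 46027/25521 (s = 137*(1/282) + 477*(1/362) = 137/282 + 477/362 = 46027/25521 ≈ 1.8035)
M = 0
h(d) = 2 + d (h(d) = d + 2 = 2 + d)
h(M)/s = (2 + 0)/(46027/25521) = 2*(25521/46027) = 51042/46027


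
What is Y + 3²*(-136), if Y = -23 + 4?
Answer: -1243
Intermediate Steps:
Y = -19
Y + 3²*(-136) = -19 + 3²*(-136) = -19 + 9*(-136) = -19 - 1224 = -1243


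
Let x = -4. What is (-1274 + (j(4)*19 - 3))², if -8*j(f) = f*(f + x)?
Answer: 1630729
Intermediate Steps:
j(f) = -f*(-4 + f)/8 (j(f) = -f*(f - 4)/8 = -f*(-4 + f)/8)
(-1274 + (j(4)*19 - 3))² = (-1274 + (((⅛)*4*(4 - 1*4))*19 - 3))² = (-1274 + (((⅛)*4*(4 - 4))*19 - 3))² = (-1274 + (((⅛)*4*0)*19 - 3))² = (-1274 + (0*19 - 3))² = (-1274 + (0 - 3))² = (-1274 - 3)² = (-1277)² = 1630729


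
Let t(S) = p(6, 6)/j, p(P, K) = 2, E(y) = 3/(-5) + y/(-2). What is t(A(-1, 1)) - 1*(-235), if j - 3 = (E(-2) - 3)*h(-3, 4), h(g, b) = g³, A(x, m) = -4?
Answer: 43010/183 ≈ 235.03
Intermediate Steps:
E(y) = -⅗ - y/2 (E(y) = 3*(-⅕) + y*(-½) = -⅗ - y/2)
j = 366/5 (j = 3 + ((-⅗ - ½*(-2)) - 3)*(-3)³ = 3 + ((-⅗ + 1) - 3)*(-27) = 3 + (⅖ - 3)*(-27) = 3 - 13/5*(-27) = 3 + 351/5 = 366/5 ≈ 73.200)
t(S) = 5/183 (t(S) = 2/(366/5) = 2*(5/366) = 5/183)
t(A(-1, 1)) - 1*(-235) = 5/183 - 1*(-235) = 5/183 + 235 = 43010/183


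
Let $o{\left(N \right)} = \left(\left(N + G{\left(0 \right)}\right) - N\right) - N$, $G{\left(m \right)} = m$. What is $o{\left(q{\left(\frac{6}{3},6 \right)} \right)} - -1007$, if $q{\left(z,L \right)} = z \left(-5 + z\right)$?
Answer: $1013$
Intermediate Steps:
$o{\left(N \right)} = - N$ ($o{\left(N \right)} = \left(\left(N + 0\right) - N\right) - N = \left(N - N\right) - N = 0 - N = - N$)
$o{\left(q{\left(\frac{6}{3},6 \right)} \right)} - -1007 = - \frac{6}{3} \left(-5 + \frac{6}{3}\right) - -1007 = - 6 \cdot \frac{1}{3} \left(-5 + 6 \cdot \frac{1}{3}\right) + 1007 = - 2 \left(-5 + 2\right) + 1007 = - 2 \left(-3\right) + 1007 = \left(-1\right) \left(-6\right) + 1007 = 6 + 1007 = 1013$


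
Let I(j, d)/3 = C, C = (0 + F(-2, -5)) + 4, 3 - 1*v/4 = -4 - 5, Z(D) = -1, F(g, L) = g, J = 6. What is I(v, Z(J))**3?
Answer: 216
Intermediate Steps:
v = 48 (v = 12 - 4*(-4 - 5) = 12 - 4*(-9) = 12 + 36 = 48)
C = 2 (C = (0 - 2) + 4 = -2 + 4 = 2)
I(j, d) = 6 (I(j, d) = 3*2 = 6)
I(v, Z(J))**3 = 6**3 = 216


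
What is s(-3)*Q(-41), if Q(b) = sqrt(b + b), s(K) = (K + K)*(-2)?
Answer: 12*I*sqrt(82) ≈ 108.66*I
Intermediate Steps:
s(K) = -4*K (s(K) = (2*K)*(-2) = -4*K)
Q(b) = sqrt(2)*sqrt(b) (Q(b) = sqrt(2*b) = sqrt(2)*sqrt(b))
s(-3)*Q(-41) = (-4*(-3))*(sqrt(2)*sqrt(-41)) = 12*(sqrt(2)*(I*sqrt(41))) = 12*(I*sqrt(82)) = 12*I*sqrt(82)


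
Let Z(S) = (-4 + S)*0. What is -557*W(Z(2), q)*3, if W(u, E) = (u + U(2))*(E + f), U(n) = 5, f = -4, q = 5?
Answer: -8355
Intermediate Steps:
Z(S) = 0
W(u, E) = (-4 + E)*(5 + u) (W(u, E) = (u + 5)*(E - 4) = (5 + u)*(-4 + E) = (-4 + E)*(5 + u))
-557*W(Z(2), q)*3 = -557*(-20 - 4*0 + 5*5 + 5*0)*3 = -557*(-20 + 0 + 25 + 0)*3 = -2785*3 = -557*15 = -8355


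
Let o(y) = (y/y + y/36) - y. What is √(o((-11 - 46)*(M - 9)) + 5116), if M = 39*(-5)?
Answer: 2*I*√1547 ≈ 78.664*I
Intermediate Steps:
M = -195
o(y) = 1 - 35*y/36 (o(y) = (1 + y*(1/36)) - y = (1 + y/36) - y = 1 - 35*y/36)
√(o((-11 - 46)*(M - 9)) + 5116) = √((1 - 35*(-11 - 46)*(-195 - 9)/36) + 5116) = √((1 - (-665)*(-204)/12) + 5116) = √((1 - 35/36*11628) + 5116) = √((1 - 11305) + 5116) = √(-11304 + 5116) = √(-6188) = 2*I*√1547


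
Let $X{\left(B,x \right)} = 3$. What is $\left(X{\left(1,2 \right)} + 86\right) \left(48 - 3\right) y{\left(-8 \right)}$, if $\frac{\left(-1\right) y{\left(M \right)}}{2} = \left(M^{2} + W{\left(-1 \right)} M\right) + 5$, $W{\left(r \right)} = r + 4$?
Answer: $-360450$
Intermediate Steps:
$W{\left(r \right)} = 4 + r$
$y{\left(M \right)} = -10 - 6 M - 2 M^{2}$ ($y{\left(M \right)} = - 2 \left(\left(M^{2} + \left(4 - 1\right) M\right) + 5\right) = - 2 \left(\left(M^{2} + 3 M\right) + 5\right) = - 2 \left(5 + M^{2} + 3 M\right) = -10 - 6 M - 2 M^{2}$)
$\left(X{\left(1,2 \right)} + 86\right) \left(48 - 3\right) y{\left(-8 \right)} = \left(3 + 86\right) \left(48 - 3\right) \left(-10 - -48 - 2 \left(-8\right)^{2}\right) = 89 \cdot 45 \left(-10 + 48 - 128\right) = 4005 \left(-10 + 48 - 128\right) = 4005 \left(-90\right) = -360450$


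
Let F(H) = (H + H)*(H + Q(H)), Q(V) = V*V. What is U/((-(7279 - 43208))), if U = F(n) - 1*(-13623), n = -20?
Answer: -83/1891 ≈ -0.043892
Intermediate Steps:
Q(V) = V²
F(H) = 2*H*(H + H²) (F(H) = (H + H)*(H + H²) = (2*H)*(H + H²) = 2*H*(H + H²))
U = -1577 (U = 2*(-20)²*(1 - 20) - 1*(-13623) = 2*400*(-19) + 13623 = -15200 + 13623 = -1577)
U/((-(7279 - 43208))) = -1577*(-1/(7279 - 43208)) = -1577/((-1*(-35929))) = -1577/35929 = -1577*1/35929 = -83/1891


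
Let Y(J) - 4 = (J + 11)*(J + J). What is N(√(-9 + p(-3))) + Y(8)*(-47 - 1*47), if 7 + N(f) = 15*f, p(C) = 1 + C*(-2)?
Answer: -28959 + 15*I*√2 ≈ -28959.0 + 21.213*I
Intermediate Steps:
p(C) = 1 - 2*C
N(f) = -7 + 15*f
Y(J) = 4 + 2*J*(11 + J) (Y(J) = 4 + (J + 11)*(J + J) = 4 + (11 + J)*(2*J) = 4 + 2*J*(11 + J))
N(√(-9 + p(-3))) + Y(8)*(-47 - 1*47) = (-7 + 15*√(-9 + (1 - 2*(-3)))) + (4 + 2*8² + 22*8)*(-47 - 1*47) = (-7 + 15*√(-9 + (1 + 6))) + (4 + 2*64 + 176)*(-47 - 47) = (-7 + 15*√(-9 + 7)) + (4 + 128 + 176)*(-94) = (-7 + 15*√(-2)) + 308*(-94) = (-7 + 15*(I*√2)) - 28952 = (-7 + 15*I*√2) - 28952 = -28959 + 15*I*√2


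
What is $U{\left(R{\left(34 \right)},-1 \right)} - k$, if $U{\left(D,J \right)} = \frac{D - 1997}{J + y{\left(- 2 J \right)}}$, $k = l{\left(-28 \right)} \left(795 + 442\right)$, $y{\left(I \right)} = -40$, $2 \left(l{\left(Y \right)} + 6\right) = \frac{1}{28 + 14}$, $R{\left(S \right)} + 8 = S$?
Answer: $\frac{25676215}{3444} \approx 7455.3$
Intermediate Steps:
$R{\left(S \right)} = -8 + S$
$l{\left(Y \right)} = - \frac{503}{84}$ ($l{\left(Y \right)} = -6 + \frac{1}{2 \left(28 + 14\right)} = -6 + \frac{1}{2 \cdot 42} = -6 + \frac{1}{2} \cdot \frac{1}{42} = -6 + \frac{1}{84} = - \frac{503}{84}$)
$k = - \frac{622211}{84}$ ($k = - \frac{503 \left(795 + 442\right)}{84} = \left(- \frac{503}{84}\right) 1237 = - \frac{622211}{84} \approx -7407.3$)
$U{\left(D,J \right)} = \frac{-1997 + D}{-40 + J}$ ($U{\left(D,J \right)} = \frac{D - 1997}{J - 40} = \frac{-1997 + D}{-40 + J}$)
$U{\left(R{\left(34 \right)},-1 \right)} - k = \frac{-1997 + \left(-8 + 34\right)}{-40 - 1} - - \frac{622211}{84} = \frac{-1997 + 26}{-41} + \frac{622211}{84} = \left(- \frac{1}{41}\right) \left(-1971\right) + \frac{622211}{84} = \frac{1971}{41} + \frac{622211}{84} = \frac{25676215}{3444}$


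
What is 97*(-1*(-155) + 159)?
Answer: 30458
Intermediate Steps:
97*(-1*(-155) + 159) = 97*(155 + 159) = 97*314 = 30458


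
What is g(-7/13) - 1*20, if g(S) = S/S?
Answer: -19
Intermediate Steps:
g(S) = 1
g(-7/13) - 1*20 = 1 - 1*20 = 1 - 20 = -19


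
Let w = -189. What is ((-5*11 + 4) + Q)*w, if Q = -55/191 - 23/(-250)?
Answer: 462030723/47750 ≈ 9676.0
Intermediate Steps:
Q = -9357/47750 (Q = -55*1/191 - 23*(-1/250) = -55/191 + 23/250 = -9357/47750 ≈ -0.19596)
((-5*11 + 4) + Q)*w = ((-5*11 + 4) - 9357/47750)*(-189) = ((-55 + 4) - 9357/47750)*(-189) = (-51 - 9357/47750)*(-189) = -2444607/47750*(-189) = 462030723/47750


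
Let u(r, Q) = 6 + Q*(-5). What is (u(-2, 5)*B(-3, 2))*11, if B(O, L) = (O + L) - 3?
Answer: 836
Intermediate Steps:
u(r, Q) = 6 - 5*Q
B(O, L) = -3 + L + O (B(O, L) = (L + O) - 3 = -3 + L + O)
(u(-2, 5)*B(-3, 2))*11 = ((6 - 5*5)*(-3 + 2 - 3))*11 = ((6 - 25)*(-4))*11 = -19*(-4)*11 = 76*11 = 836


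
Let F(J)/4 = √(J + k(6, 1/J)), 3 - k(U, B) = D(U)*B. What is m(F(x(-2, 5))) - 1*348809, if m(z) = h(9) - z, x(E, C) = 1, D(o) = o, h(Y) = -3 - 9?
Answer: -348821 - 4*I*√2 ≈ -3.4882e+5 - 5.6569*I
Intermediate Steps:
h(Y) = -12
k(U, B) = 3 - B*U (k(U, B) = 3 - U*B = 3 - B*U)
F(J) = 4*√(3 + J - 6/J) (F(J) = 4*√(J + (3 - 1*6/J)) = 4*√(J + (3 - 6/J)) = 4*√(3 + J - 6/J))
m(z) = -12 - z
m(F(x(-2, 5))) - 1*348809 = (-12 - 4*√(3 + 1 - 6/1)) - 1*348809 = (-12 - 4*√(3 + 1 - 6*1)) - 348809 = (-12 - 4*√(3 + 1 - 6)) - 348809 = (-12 - 4*√(-2)) - 348809 = (-12 - 4*I*√2) - 348809 = -348821 - 4*I*√2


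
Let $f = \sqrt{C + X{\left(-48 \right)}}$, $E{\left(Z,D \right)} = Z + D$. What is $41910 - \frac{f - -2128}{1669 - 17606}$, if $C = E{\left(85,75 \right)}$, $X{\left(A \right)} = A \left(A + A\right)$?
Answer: $\frac{667921798}{15937} + \frac{4 \sqrt{298}}{15937} \approx 41910.0$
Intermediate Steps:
$X{\left(A \right)} = 2 A^{2}$ ($X{\left(A \right)} = A 2 A = 2 A^{2}$)
$E{\left(Z,D \right)} = D + Z$
$C = 160$ ($C = 75 + 85 = 160$)
$f = 4 \sqrt{298}$ ($f = \sqrt{160 + 2 \left(-48\right)^{2}} = \sqrt{160 + 2 \cdot 2304} = \sqrt{160 + 4608} = \sqrt{4768} = 4 \sqrt{298} \approx 69.051$)
$41910 - \frac{f - -2128}{1669 - 17606} = 41910 - \frac{4 \sqrt{298} - -2128}{1669 - 17606} = 41910 - \frac{4 \sqrt{298} + 2128}{-15937} = 41910 - \left(2128 + 4 \sqrt{298}\right) \left(- \frac{1}{15937}\right) = 41910 - \left(- \frac{2128}{15937} - \frac{4 \sqrt{298}}{15937}\right) = 41910 + \left(\frac{2128}{15937} + \frac{4 \sqrt{298}}{15937}\right) = \frac{667921798}{15937} + \frac{4 \sqrt{298}}{15937}$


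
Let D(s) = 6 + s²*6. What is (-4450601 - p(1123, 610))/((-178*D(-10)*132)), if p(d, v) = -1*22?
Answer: 4450579/14238576 ≈ 0.31257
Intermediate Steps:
D(s) = 6 + 6*s²
p(d, v) = -22
(-4450601 - p(1123, 610))/((-178*D(-10)*132)) = (-4450601 - 1*(-22))/((-178*(6 + 6*(-10)²)*132)) = (-4450601 + 22)/((-178*(6 + 6*100)*132)) = -4450579*(-1/(23496*(6 + 600))) = -4450579/(-178*606*132) = -4450579/((-107868*132)) = -4450579/(-14238576) = -4450579*(-1/14238576) = 4450579/14238576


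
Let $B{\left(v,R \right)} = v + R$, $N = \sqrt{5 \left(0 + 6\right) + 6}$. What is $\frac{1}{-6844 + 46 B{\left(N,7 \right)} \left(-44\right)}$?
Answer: $- \frac{1}{33156} \approx -3.016 \cdot 10^{-5}$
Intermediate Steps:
$N = 6$ ($N = \sqrt{5 \cdot 6 + 6} = \sqrt{30 + 6} = \sqrt{36} = 6$)
$B{\left(v,R \right)} = R + v$
$\frac{1}{-6844 + 46 B{\left(N,7 \right)} \left(-44\right)} = \frac{1}{-6844 + 46 \left(7 + 6\right) \left(-44\right)} = \frac{1}{-6844 + 46 \cdot 13 \left(-44\right)} = \frac{1}{-6844 + 598 \left(-44\right)} = \frac{1}{-6844 - 26312} = \frac{1}{-33156} = - \frac{1}{33156}$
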